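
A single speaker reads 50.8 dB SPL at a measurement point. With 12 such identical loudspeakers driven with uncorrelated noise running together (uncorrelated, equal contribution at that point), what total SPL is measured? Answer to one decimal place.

61.6 dB SPL

12 equal incoherent sources raise the level by 10·log₁₀(12) = 10.79 dB.
L_total = 50.8 + 10.79 = 61.6 dB SPL.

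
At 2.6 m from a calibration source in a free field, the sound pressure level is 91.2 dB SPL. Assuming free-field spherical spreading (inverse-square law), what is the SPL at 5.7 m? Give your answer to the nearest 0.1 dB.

84.4 dB SPL

Inverse-square spreading gives ΔL = −20·log₁₀(d₂/d₁).
ΔL = −20·log₁₀(5.7/2.6) = -6.82 dB, so L₂ = 91.2 + (-6.82) = 84.4 dB SPL.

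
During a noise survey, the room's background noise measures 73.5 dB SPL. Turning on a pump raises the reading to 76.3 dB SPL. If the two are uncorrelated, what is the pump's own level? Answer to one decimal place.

73.1 dB SPL

Background correction is a power subtraction:
L_src = 10·log₁₀(10^(76.3/10) − 10^(73.5/10)) = 10·log₁₀(20270000) = 73.1 dB SPL.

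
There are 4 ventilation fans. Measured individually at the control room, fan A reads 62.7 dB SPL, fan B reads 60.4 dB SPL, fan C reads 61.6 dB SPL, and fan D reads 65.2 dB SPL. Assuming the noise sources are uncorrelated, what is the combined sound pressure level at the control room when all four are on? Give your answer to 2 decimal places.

Uncorrelated sources add in intensity (power), not in dB.
L_total = 10·log₁₀(10^(62.7/10) + 10^(60.4/10) + 10^(61.6/10) + 10^(65.2/10)) = 10·log₁₀(7715000) = 68.87 dB SPL.

68.87 dB SPL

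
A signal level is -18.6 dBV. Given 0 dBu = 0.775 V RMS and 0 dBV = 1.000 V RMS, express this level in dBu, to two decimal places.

-16.39 dBu

The offset between the scales is 20·log₁₀(0.775/1.000) = −2.214 dB.
So dBu = -18.6 + 2.214 = -16.39 dBu.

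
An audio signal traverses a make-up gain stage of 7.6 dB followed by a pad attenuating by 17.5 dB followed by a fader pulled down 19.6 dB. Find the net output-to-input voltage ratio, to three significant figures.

Net gain = 7.6 + (−17.5) + (−19.6) = -29.5 dB.
Voltage ratio = 10^(-29.5/20) = 0.0335.

0.0335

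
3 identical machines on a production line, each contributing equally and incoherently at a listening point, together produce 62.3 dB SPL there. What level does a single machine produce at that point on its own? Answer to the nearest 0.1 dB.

3 equal incoherent sources add 10·log₁₀(3) = 4.77 dB over one source.
L_one = 62.3 − 4.77 = 57.5 dB SPL.

57.5 dB SPL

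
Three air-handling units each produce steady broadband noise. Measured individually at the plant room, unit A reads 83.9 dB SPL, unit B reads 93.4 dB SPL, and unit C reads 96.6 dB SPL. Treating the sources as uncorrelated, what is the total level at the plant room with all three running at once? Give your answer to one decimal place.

Add the sources as powers (linear), then convert back to dB:
L_total = 10·log₁₀(10^(83.9/10) + 10^(93.4/10) + 10^(96.6/10)) = 10·log₁₀(7004000000) = 98.5 dB SPL.

98.5 dB SPL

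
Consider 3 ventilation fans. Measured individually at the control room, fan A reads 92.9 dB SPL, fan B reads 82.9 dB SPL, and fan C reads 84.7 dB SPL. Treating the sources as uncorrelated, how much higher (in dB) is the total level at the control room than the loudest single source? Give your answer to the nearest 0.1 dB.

Incoherent sources sum as intensities:
L_total = 10·log₁₀(10^(92.9/10) + 10^(82.9/10) + 10^(84.7/10)) = 93.87 dB SPL.
Excess over the loudest (92.9 dB): 93.87 − 92.9 = 1.0 dB.

1.0 dB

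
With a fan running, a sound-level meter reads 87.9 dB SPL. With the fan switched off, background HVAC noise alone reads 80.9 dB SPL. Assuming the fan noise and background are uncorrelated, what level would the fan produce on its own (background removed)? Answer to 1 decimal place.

Background correction is a power subtraction:
L_src = 10·log₁₀(10^(87.9/10) − 10^(80.9/10)) = 10·log₁₀(493600000) = 86.9 dB SPL.

86.9 dB SPL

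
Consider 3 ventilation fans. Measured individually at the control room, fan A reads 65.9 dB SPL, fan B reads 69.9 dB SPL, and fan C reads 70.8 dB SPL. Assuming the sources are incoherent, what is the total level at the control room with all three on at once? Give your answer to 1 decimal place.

74.1 dB SPL

Incoherent sources sum as intensities:
L_total = 10·log₁₀(10^(65.9/10) + 10^(69.9/10) + 10^(70.8/10)) = 10·log₁₀(25690000) = 74.1 dB SPL.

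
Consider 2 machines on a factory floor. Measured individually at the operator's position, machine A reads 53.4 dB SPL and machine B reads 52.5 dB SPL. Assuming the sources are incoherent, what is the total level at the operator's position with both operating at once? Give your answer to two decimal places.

Uncorrelated sources add in intensity (power), not in dB.
L_total = 10·log₁₀(10^(53.4/10) + 10^(52.5/10)) = 10·log₁₀(396600) = 55.98 dB SPL.

55.98 dB SPL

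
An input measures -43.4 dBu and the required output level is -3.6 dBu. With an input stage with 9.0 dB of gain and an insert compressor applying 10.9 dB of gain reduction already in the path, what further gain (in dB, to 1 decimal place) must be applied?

The required make-up gain is the shortfall in the dB sum.
G = -3.6 − (-43.4) − 9.0 + 10.9 = 41.7 dB.

41.7 dB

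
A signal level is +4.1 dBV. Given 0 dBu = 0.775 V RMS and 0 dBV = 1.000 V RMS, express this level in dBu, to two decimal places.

+6.31 dBu

The offset between the scales is 20·log₁₀(0.775/1.000) = −2.214 dB.
So dBu = +4.1 + 2.214 = +6.31 dBu.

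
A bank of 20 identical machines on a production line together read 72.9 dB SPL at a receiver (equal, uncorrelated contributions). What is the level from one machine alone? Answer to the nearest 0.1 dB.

20 equal incoherent sources add 10·log₁₀(20) = 13.01 dB over one source.
L_one = 72.9 − 13.01 = 59.9 dB SPL.

59.9 dB SPL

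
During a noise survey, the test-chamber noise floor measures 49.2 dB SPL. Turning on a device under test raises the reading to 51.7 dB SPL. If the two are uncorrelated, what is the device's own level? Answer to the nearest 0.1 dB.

Background correction is a power subtraction:
L_src = 10·log₁₀(10^(51.7/10) − 10^(49.2/10)) = 10·log₁₀(64730) = 48.1 dB SPL.

48.1 dB SPL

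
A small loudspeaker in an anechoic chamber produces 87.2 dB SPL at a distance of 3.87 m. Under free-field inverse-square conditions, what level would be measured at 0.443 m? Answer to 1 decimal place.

106.0 dB SPL

Inverse-square spreading gives ΔL = −20·log₁₀(d₂/d₁).
ΔL = −20·log₁₀(0.443/3.87) = 18.83 dB, so L₂ = 87.2 + (18.83) = 106.0 dB SPL.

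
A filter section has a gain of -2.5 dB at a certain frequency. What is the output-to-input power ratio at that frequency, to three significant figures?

Power ratio = 10^(dB/10).
10^(-2.5/10) = 10^(-0.2500) = 0.562.

0.562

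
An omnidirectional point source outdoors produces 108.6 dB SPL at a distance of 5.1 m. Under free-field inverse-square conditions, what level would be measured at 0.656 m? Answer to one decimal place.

126.4 dB SPL

For a point source in a free field, ΔL = −20·log₁₀(d₂/d₁).
ΔL = −20·log₁₀(0.656/5.1) = 17.81 dB, so L₂ = 108.6 + (17.81) = 126.4 dB SPL.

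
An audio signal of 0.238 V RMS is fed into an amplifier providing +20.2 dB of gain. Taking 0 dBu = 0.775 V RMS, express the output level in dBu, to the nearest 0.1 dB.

+9.9 dBu

Input level: 20·log₁₀(0.238/0.775) = -10.25 dBu.
Output: -10.25 + 20.2 = +9.9 dBu.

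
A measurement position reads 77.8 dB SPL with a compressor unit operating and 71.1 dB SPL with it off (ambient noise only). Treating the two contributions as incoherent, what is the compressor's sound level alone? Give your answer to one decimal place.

76.8 dB SPL

Subtract intensities: L_src = 10·log₁₀(10^(L_total/10) − 10^(L_bg/10)).
L_src = 10·log₁₀(10^(77.8/10) − 10^(71.1/10)) = 10·log₁₀(47370000) = 76.8 dB SPL.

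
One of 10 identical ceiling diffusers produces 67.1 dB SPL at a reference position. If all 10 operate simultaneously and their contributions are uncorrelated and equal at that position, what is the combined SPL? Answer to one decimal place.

77.1 dB SPL

10 equal incoherent sources raise the level by 10·log₁₀(10) = 10.00 dB.
L_total = 67.1 + 10.00 = 77.1 dB SPL.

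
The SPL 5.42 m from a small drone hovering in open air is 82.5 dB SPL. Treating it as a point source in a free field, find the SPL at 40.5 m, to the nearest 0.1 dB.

Free-field point source: level drops by 20·log₁₀ of the distance ratio.
ΔL = −20·log₁₀(40.5/5.42) = -17.47 dB, so L₂ = 82.5 + (-17.47) = 65.0 dB SPL.

65.0 dB SPL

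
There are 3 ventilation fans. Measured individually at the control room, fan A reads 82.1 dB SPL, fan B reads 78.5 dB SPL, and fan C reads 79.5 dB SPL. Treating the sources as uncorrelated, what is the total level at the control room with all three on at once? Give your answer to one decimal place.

Incoherent sources sum as intensities:
L_total = 10·log₁₀(10^(82.1/10) + 10^(78.5/10) + 10^(79.5/10)) = 10·log₁₀(322100000) = 85.1 dB SPL.

85.1 dB SPL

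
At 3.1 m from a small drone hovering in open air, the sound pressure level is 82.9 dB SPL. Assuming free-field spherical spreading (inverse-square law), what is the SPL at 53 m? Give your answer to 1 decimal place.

For a point source in a free field, ΔL = −20·log₁₀(d₂/d₁).
ΔL = −20·log₁₀(53/3.1) = -24.66 dB, so L₂ = 82.9 + (-24.66) = 58.2 dB SPL.

58.2 dB SPL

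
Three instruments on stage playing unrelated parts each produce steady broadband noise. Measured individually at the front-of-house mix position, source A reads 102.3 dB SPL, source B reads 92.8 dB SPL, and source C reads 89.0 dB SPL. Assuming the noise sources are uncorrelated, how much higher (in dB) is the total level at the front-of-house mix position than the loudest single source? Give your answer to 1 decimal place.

0.6 dB

Add the sources as powers (linear), then convert back to dB:
L_total = 10·log₁₀(10^(102.3/10) + 10^(92.8/10) + 10^(89.0/10)) = 102.94 dB SPL.
Excess over the loudest (102.3 dB): 102.94 − 102.3 = 0.6 dB.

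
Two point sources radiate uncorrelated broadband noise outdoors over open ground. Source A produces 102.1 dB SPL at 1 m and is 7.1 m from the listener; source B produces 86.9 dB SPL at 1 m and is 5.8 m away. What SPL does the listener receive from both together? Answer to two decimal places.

At the listener: L_A = 102.1 − 20·log₁₀(7.1) = 85.075 dB; L_B = 86.9 − 20·log₁₀(5.8) = 71.631 dB.
Combined: 10·log₁₀(10^(85.075/10)+10^(71.631/10)) = 85.27 dB SPL.

85.27 dB SPL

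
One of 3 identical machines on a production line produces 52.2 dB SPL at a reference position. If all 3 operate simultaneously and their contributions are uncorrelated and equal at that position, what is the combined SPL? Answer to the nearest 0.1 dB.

57.0 dB SPL

3 equal incoherent sources raise the level by 10·log₁₀(3) = 4.77 dB.
L_total = 52.2 + 4.77 = 57.0 dB SPL.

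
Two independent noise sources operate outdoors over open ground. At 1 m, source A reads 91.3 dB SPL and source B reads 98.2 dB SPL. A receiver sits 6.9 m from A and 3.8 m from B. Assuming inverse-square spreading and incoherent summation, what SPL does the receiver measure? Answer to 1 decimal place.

At the listener: L_A = 91.3 − 20·log₁₀(6.9) = 74.52 dB; L_B = 98.2 − 20·log₁₀(3.8) = 86.60 dB.
Combined: 10·log₁₀(10^(74.52/10)+10^(86.60/10)) = 86.9 dB SPL.

86.9 dB SPL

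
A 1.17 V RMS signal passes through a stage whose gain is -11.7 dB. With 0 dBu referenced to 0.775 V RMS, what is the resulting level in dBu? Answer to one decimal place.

-8.1 dBu

Input level: 20·log₁₀(1.17/0.775) = 3.58 dBu.
Output: 3.58 − 11.7 = -8.1 dBu.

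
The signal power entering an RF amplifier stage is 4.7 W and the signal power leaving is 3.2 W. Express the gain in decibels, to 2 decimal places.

-1.67 dB

Power ratio → dB uses the 10·log₁₀ form:
10·log₁₀(3.2/4.7) = 10·log₁₀(0.6809) = -1.67 dB.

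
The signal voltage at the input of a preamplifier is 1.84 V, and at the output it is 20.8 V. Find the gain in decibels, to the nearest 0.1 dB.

Voltage is an amplitude quantity, so gain = 20·log₁₀(V_out/V_in).
20·log₁₀(20.8/1.84) = 20·log₁₀(11.30) = 21.1 dB.

21.1 dB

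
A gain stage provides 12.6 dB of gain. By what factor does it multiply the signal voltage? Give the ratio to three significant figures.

Voltage ratio = 10^(dB/20).
10^(12.6/20) = 10^(0.6300) = 4.27.

4.27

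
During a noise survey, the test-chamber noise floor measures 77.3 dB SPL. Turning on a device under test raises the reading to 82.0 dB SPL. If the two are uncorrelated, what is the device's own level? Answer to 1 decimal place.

Subtract intensities: L_src = 10·log₁₀(10^(L_total/10) − 10^(L_bg/10)).
L_src = 10·log₁₀(10^(82.0/10) − 10^(77.3/10)) = 10·log₁₀(104800000) = 80.2 dB SPL.

80.2 dB SPL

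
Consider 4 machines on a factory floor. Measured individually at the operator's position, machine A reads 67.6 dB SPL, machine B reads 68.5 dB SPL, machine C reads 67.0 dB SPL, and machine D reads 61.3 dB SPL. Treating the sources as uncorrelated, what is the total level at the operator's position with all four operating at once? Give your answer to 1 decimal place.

72.8 dB SPL

Add the sources as powers (linear), then convert back to dB:
L_total = 10·log₁₀(10^(67.6/10) + 10^(68.5/10) + 10^(67.0/10) + 10^(61.3/10)) = 10·log₁₀(19190000) = 72.8 dB SPL.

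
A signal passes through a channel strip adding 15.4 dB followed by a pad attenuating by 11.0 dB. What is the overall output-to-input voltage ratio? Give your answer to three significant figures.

1.66

Net gain = 15.4 + (−11.0) = 4.4 dB.
Voltage ratio = 10^(4.4/20) = 1.66.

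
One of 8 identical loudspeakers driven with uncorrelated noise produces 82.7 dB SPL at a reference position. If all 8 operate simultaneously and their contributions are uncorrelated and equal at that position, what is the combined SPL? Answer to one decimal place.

91.7 dB SPL

8 equal incoherent sources raise the level by 10·log₁₀(8) = 9.03 dB.
L_total = 82.7 + 9.03 = 91.7 dB SPL.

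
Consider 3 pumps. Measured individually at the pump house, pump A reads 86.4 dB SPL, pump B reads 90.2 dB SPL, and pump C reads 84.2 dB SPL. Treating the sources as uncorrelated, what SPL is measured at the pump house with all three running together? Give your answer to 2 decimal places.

Uncorrelated sources add in intensity (power), not in dB.
L_total = 10·log₁₀(10^(86.4/10) + 10^(90.2/10) + 10^(84.2/10)) = 10·log₁₀(1747000000) = 92.42 dB SPL.

92.42 dB SPL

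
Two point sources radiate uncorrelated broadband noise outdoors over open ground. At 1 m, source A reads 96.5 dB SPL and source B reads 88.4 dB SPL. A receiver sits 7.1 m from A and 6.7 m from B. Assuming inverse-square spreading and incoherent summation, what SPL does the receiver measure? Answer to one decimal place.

At the listener: L_A = 96.5 − 20·log₁₀(7.1) = 79.47 dB; L_B = 88.4 − 20·log₁₀(6.7) = 71.88 dB.
Combined: 10·log₁₀(10^(79.47/10)+10^(71.88/10)) = 80.2 dB SPL.

80.2 dB SPL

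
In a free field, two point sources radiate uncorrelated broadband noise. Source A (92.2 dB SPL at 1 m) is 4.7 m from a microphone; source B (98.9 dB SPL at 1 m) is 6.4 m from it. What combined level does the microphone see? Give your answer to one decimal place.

At the listener: L_A = 92.2 − 20·log₁₀(4.7) = 78.76 dB; L_B = 98.9 − 20·log₁₀(6.4) = 82.78 dB.
Combined: 10·log₁₀(10^(78.76/10)+10^(82.78/10)) = 84.2 dB SPL.

84.2 dB SPL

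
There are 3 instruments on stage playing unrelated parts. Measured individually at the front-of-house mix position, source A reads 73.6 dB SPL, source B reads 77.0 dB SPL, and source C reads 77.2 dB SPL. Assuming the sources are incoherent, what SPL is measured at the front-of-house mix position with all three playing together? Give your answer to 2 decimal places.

80.99 dB SPL

Uncorrelated sources add in intensity (power), not in dB.
L_total = 10·log₁₀(10^(73.6/10) + 10^(77.0/10) + 10^(77.2/10)) = 10·log₁₀(125500000) = 80.99 dB SPL.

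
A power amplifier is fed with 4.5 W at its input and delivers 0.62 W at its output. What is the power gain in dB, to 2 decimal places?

-8.61 dB

Power ratio → dB uses the 10·log₁₀ form:
10·log₁₀(0.62/4.5) = 10·log₁₀(0.1378) = -8.61 dB.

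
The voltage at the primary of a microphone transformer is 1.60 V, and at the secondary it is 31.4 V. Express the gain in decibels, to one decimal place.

25.9 dB

Voltage is an amplitude quantity, so gain = 20·log₁₀(V_out/V_in).
20·log₁₀(31.4/1.60) = 20·log₁₀(19.62) = 25.9 dB.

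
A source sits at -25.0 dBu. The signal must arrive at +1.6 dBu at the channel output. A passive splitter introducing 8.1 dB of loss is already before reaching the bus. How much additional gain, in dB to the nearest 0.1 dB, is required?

The required make-up gain is the shortfall in the dB sum.
G = +1.6 − (-25.0) + 8.1 = 34.7 dB.

34.7 dB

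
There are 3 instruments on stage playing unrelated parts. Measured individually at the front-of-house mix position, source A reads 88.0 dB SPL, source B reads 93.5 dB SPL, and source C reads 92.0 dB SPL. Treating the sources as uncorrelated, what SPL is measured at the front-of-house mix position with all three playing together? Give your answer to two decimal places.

96.49 dB SPL

Add the sources as powers (linear), then convert back to dB:
L_total = 10·log₁₀(10^(88.0/10) + 10^(93.5/10) + 10^(92.0/10)) = 10·log₁₀(4455000000) = 96.49 dB SPL.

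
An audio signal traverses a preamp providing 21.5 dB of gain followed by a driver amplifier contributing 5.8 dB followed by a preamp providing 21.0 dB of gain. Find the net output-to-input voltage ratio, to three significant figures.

260

Net gain = 21.5 + 5.8 + 21.0 = 48.3 dB.
Voltage ratio = 10^(48.3/20) = 260.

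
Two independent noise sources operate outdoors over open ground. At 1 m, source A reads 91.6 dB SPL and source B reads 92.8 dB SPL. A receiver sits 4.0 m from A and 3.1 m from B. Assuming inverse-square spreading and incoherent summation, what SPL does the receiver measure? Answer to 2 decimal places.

At the listener: L_A = 91.6 − 20·log₁₀(4.0) = 79.559 dB; L_B = 92.8 − 20·log₁₀(3.1) = 82.973 dB.
Combined: 10·log₁₀(10^(79.559/10)+10^(82.973/10)) = 84.60 dB SPL.

84.60 dB SPL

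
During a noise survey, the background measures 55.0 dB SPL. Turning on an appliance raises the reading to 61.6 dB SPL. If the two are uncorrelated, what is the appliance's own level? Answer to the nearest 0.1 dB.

Background correction is a power subtraction:
L_src = 10·log₁₀(10^(61.6/10) − 10^(55.0/10)) = 10·log₁₀(1129000) = 60.5 dB SPL.

60.5 dB SPL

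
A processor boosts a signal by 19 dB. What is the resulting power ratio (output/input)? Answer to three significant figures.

79.4

Power ratio = 10^(dB/10).
10^(19/10) = 10^(1.900) = 79.4.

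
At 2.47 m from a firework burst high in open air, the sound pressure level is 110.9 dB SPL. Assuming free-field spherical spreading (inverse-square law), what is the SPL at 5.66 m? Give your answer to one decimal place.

Inverse-square spreading gives ΔL = −20·log₁₀(d₂/d₁).
ΔL = −20·log₁₀(5.66/2.47) = -7.20 dB, so L₂ = 110.9 + (-7.20) = 103.7 dB SPL.

103.7 dB SPL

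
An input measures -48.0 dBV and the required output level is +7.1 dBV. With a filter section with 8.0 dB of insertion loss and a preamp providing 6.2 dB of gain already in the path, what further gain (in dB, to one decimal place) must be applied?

The required make-up gain is the shortfall in the dB sum.
G = +7.1 − (-48.0) + 8.0 − 6.2 = 56.9 dB.

56.9 dB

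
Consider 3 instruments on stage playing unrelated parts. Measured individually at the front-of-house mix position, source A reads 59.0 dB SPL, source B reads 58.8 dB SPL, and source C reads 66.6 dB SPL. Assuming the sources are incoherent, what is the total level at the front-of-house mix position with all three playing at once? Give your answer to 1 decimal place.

67.9 dB SPL

Uncorrelated sources add in intensity (power), not in dB.
L_total = 10·log₁₀(10^(59.0/10) + 10^(58.8/10) + 10^(66.6/10)) = 10·log₁₀(6124000) = 67.9 dB SPL.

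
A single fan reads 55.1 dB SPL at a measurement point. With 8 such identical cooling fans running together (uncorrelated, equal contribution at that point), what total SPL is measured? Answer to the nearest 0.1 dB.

64.1 dB SPL

8 equal incoherent sources raise the level by 10·log₁₀(8) = 9.03 dB.
L_total = 55.1 + 9.03 = 64.1 dB SPL.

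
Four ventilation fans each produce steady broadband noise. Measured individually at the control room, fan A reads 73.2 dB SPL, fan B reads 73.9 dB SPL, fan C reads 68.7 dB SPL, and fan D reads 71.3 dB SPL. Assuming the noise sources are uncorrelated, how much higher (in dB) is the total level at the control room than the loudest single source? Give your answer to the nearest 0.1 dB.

Incoherent sources sum as intensities:
L_total = 10·log₁₀(10^(73.2/10) + 10^(73.9/10) + 10^(68.7/10) + 10^(71.3/10)) = 78.22 dB SPL.
Excess over the loudest (73.9 dB): 78.22 − 73.9 = 4.3 dB.

4.3 dB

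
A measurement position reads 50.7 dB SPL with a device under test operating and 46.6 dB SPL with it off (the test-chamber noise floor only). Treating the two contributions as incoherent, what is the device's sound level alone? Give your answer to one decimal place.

Subtract intensities: L_src = 10·log₁₀(10^(L_total/10) − 10^(L_bg/10)).
L_src = 10·log₁₀(10^(50.7/10) − 10^(46.6/10)) = 10·log₁₀(71780) = 48.6 dB SPL.

48.6 dB SPL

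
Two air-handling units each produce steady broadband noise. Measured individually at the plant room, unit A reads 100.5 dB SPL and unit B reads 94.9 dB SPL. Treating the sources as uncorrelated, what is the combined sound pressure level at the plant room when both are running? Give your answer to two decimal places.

101.56 dB SPL

Add the sources as powers (linear), then convert back to dB:
L_total = 10·log₁₀(10^(100.5/10) + 10^(94.9/10)) = 10·log₁₀(14310000000) = 101.56 dB SPL.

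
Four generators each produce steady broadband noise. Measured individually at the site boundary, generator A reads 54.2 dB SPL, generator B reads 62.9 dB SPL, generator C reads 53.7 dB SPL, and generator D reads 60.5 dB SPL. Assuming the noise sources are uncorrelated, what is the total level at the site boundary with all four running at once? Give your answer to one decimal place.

Uncorrelated sources add in intensity (power), not in dB.
L_total = 10·log₁₀(10^(54.2/10) + 10^(62.9/10) + 10^(53.7/10) + 10^(60.5/10)) = 10·log₁₀(3569000) = 65.5 dB SPL.

65.5 dB SPL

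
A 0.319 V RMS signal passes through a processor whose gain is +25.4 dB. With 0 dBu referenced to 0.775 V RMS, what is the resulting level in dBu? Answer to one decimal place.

+17.7 dBu

Input level: 20·log₁₀(0.319/0.775) = -7.71 dBu.
Output: -7.71 + 25.4 = +17.7 dBu.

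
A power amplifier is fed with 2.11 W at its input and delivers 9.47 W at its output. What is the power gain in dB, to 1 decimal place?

For a power ratio, dB = 10·log₁₀(P₂/P₁).
10·log₁₀(9.47/2.11) = 10·log₁₀(4.488) = 6.5 dB.

6.5 dB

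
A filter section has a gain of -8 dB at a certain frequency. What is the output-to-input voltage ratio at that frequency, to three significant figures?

0.398

Voltage ratio = 10^(dB/20).
10^(-8/20) = 10^(-0.4000) = 0.398.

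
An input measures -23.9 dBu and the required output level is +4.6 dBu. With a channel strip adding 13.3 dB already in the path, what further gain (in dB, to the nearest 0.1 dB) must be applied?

15.2 dB

The required make-up gain is the shortfall in the dB sum.
G = +4.6 − (-23.9) − 13.3 = 15.2 dB.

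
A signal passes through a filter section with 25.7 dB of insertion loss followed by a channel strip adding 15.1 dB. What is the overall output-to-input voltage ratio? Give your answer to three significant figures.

0.295

Net gain = (−25.7) + 15.1 = -10.6 dB.
Voltage ratio = 10^(-10.6/20) = 0.295.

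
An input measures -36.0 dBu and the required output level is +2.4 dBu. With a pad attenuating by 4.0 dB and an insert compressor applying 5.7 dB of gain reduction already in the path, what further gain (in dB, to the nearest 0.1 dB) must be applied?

48.1 dB

The required make-up gain is the shortfall in the dB sum.
G = +2.4 − (-36.0) + 4.0 + 5.7 = 48.1 dB.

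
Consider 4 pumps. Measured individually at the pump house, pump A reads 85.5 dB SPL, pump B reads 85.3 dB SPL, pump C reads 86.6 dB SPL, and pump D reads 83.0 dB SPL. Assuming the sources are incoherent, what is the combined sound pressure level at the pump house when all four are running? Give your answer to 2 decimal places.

Uncorrelated sources add in intensity (power), not in dB.
L_total = 10·log₁₀(10^(85.5/10) + 10^(85.3/10) + 10^(86.6/10) + 10^(83.0/10)) = 10·log₁₀(1350000000) = 91.30 dB SPL.

91.30 dB SPL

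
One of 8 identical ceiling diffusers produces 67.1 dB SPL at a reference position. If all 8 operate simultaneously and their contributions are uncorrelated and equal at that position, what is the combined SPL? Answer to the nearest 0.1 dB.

8 equal incoherent sources raise the level by 10·log₁₀(8) = 9.03 dB.
L_total = 67.1 + 9.03 = 76.1 dB SPL.

76.1 dB SPL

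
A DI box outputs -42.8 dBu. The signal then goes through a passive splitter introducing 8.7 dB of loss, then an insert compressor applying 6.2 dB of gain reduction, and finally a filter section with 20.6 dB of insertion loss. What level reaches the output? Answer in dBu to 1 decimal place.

Gain stages sum in dB:
-42.8 − 8.7 − 6.2 − 20.6 = -78.3 dBu.

-78.3 dBu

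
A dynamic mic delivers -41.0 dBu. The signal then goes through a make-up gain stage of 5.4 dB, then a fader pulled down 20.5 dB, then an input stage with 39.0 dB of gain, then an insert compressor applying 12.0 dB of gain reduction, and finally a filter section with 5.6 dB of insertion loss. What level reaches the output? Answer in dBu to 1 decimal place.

-34.7 dBu

Cascaded gains and losses add directly in dB.
-41.0 + 5.4 − 20.5 + 39.0 − 12.0 − 5.6 = -34.7 dBu.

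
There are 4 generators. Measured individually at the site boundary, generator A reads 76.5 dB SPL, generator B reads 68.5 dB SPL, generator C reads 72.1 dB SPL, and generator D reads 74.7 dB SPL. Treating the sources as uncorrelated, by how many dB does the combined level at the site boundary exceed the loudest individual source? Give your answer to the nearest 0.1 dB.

Add the sources as powers (linear), then convert back to dB:
L_total = 10·log₁₀(10^(76.5/10) + 10^(68.5/10) + 10^(72.1/10) + 10^(74.7/10)) = 79.89 dB SPL.
Excess over the loudest (76.5 dB): 79.89 − 76.5 = 3.4 dB.

3.4 dB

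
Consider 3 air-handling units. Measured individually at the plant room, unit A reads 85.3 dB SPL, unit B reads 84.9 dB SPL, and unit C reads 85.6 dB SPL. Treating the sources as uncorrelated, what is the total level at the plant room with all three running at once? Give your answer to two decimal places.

Uncorrelated sources add in intensity (power), not in dB.
L_total = 10·log₁₀(10^(85.3/10) + 10^(84.9/10) + 10^(85.6/10)) = 10·log₁₀(1011000000) = 90.05 dB SPL.

90.05 dB SPL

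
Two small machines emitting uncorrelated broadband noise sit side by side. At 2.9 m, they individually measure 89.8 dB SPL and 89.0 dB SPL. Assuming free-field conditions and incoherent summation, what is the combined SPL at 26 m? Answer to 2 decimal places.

73.38 dB SPL

Combined at 2.9 m: 10·log₁₀(10^(89.8/10)+10^(89.0/10)) = 92.429 dB SPL.
Then apply −20·log₁₀(26/2.9) = -19.052 dB → 73.38 dB SPL.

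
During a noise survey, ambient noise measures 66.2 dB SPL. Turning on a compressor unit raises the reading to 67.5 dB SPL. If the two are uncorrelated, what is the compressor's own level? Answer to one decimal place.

61.6 dB SPL

Subtract intensities: L_src = 10·log₁₀(10^(L_total/10) − 10^(L_bg/10)).
L_src = 10·log₁₀(10^(67.5/10) − 10^(66.2/10)) = 10·log₁₀(1455000) = 61.6 dB SPL.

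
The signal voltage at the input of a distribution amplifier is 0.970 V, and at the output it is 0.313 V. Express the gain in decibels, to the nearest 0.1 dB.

-9.8 dB

For a voltage ratio, dB = 20·log₁₀(V₂/V₁).
20·log₁₀(0.313/0.970) = 20·log₁₀(0.3227) = -9.8 dB.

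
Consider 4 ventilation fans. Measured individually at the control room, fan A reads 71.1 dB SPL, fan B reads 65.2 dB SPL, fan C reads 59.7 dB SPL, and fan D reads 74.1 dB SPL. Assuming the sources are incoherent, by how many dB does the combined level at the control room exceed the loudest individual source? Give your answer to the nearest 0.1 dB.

Add the sources as powers (linear), then convert back to dB:
L_total = 10·log₁₀(10^(71.1/10) + 10^(65.2/10) + 10^(59.7/10) + 10^(74.1/10)) = 76.32 dB SPL.
Excess over the loudest (74.1 dB): 76.32 − 74.1 = 2.2 dB.

2.2 dB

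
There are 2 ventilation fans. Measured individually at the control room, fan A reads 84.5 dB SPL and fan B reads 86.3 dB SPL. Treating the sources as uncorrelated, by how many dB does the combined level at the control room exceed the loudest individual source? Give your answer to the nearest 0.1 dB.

2.2 dB

Incoherent sources sum as intensities:
L_total = 10·log₁₀(10^(84.5/10) + 10^(86.3/10)) = 88.50 dB SPL.
Excess over the loudest (86.3 dB): 88.50 − 86.3 = 2.2 dB.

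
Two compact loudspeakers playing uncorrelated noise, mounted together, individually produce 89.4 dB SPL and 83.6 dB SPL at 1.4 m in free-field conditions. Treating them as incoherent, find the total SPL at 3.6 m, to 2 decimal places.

Combined at 1.4 m: 10·log₁₀(10^(89.4/10)+10^(83.6/10)) = 90.414 dB SPL.
Then apply −20·log₁₀(3.6/1.4) = -8.203 dB → 82.21 dB SPL.

82.21 dB SPL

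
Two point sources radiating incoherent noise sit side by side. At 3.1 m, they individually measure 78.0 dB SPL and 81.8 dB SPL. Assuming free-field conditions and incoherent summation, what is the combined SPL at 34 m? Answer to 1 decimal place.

Combined at 3.1 m: 10·log₁₀(10^(78.0/10)+10^(81.8/10)) = 83.31 dB SPL.
Then apply −20·log₁₀(34/3.1) = -20.80 dB → 62.5 dB SPL.

62.5 dB SPL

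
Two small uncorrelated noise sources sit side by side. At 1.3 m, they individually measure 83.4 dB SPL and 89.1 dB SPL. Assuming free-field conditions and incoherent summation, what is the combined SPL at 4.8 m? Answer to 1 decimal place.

Combined at 1.3 m: 10·log₁₀(10^(83.4/10)+10^(89.1/10)) = 90.14 dB SPL.
Then apply −20·log₁₀(4.8/1.3) = -11.35 dB → 78.8 dB SPL.

78.8 dB SPL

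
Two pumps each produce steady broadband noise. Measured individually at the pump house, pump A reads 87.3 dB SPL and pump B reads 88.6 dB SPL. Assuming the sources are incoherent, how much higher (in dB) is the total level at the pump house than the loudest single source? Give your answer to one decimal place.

Add the sources as powers (linear), then convert back to dB:
L_total = 10·log₁₀(10^(87.3/10) + 10^(88.6/10)) = 91.01 dB SPL.
Excess over the loudest (88.6 dB): 91.01 − 88.6 = 2.4 dB.

2.4 dB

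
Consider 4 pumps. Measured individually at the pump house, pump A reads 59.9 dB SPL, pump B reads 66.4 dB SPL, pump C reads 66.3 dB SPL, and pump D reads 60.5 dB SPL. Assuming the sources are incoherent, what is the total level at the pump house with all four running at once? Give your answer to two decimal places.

70.31 dB SPL

Uncorrelated sources add in intensity (power), not in dB.
L_total = 10·log₁₀(10^(59.9/10) + 10^(66.4/10) + 10^(66.3/10) + 10^(60.5/10)) = 10·log₁₀(10730000) = 70.31 dB SPL.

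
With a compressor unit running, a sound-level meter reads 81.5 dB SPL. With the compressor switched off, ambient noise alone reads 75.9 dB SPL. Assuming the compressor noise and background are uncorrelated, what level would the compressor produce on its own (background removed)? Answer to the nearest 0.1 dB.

80.1 dB SPL

Remove the background by subtracting linear intensities:
L_src = 10·log₁₀(10^(81.5/10) − 10^(75.9/10)) = 10·log₁₀(102300000) = 80.1 dB SPL.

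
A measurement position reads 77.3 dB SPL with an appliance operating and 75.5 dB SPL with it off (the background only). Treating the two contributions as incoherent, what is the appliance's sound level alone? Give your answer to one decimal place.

Subtract intensities: L_src = 10·log₁₀(10^(L_total/10) − 10^(L_bg/10)).
L_src = 10·log₁₀(10^(77.3/10) − 10^(75.5/10)) = 10·log₁₀(18220000) = 72.6 dB SPL.

72.6 dB SPL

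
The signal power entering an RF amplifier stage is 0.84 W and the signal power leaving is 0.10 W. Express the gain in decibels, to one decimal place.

-9.2 dB

For a power ratio, dB = 10·log₁₀(P₂/P₁).
10·log₁₀(0.10/0.84) = 10·log₁₀(0.1190) = -9.2 dB.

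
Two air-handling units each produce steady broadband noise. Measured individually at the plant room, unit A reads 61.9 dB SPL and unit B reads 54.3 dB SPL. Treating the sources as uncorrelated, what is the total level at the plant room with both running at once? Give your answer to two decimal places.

62.60 dB SPL

Incoherent sources sum as intensities:
L_total = 10·log₁₀(10^(61.9/10) + 10^(54.3/10)) = 10·log₁₀(1818000) = 62.60 dB SPL.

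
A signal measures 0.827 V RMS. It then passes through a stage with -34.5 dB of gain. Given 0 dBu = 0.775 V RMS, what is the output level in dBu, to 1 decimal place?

Input level: 20·log₁₀(0.827/0.775) = 0.56 dBu.
Output: 0.56 − 34.5 = -33.9 dBu.

-33.9 dBu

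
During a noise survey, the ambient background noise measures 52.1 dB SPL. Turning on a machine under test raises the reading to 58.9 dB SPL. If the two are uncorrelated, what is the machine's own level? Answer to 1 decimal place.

57.9 dB SPL

Subtract intensities: L_src = 10·log₁₀(10^(L_total/10) − 10^(L_bg/10)).
L_src = 10·log₁₀(10^(58.9/10) − 10^(52.1/10)) = 10·log₁₀(614100) = 57.9 dB SPL.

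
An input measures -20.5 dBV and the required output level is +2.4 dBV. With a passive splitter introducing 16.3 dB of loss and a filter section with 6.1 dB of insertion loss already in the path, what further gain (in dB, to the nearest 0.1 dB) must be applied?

45.3 dB

The required make-up gain is the shortfall in the dB sum.
G = +2.4 − (-20.5) + 16.3 + 6.1 = 45.3 dB.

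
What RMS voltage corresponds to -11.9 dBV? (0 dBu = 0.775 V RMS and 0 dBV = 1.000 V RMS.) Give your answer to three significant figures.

0.254 V

V = 1.000 V × 10^(-11.9/20).
= 1.000 × 0.2541 = 0.254 V.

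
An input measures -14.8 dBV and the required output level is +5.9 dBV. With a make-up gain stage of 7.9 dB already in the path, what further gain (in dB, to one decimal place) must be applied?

12.8 dB

The required make-up gain is the shortfall in the dB sum.
G = +5.9 − (-14.8) − 7.9 = 12.8 dB.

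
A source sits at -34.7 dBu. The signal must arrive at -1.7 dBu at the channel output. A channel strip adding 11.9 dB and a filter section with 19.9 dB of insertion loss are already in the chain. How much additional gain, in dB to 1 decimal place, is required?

The required make-up gain is the shortfall in the dB sum.
G = -1.7 − (-34.7) − 11.9 + 19.9 = 41.0 dB.

41.0 dB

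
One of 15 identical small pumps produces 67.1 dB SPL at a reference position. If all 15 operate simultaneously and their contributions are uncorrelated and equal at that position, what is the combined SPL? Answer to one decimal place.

78.9 dB SPL

15 equal incoherent sources raise the level by 10·log₁₀(15) = 11.76 dB.
L_total = 67.1 + 11.76 = 78.9 dB SPL.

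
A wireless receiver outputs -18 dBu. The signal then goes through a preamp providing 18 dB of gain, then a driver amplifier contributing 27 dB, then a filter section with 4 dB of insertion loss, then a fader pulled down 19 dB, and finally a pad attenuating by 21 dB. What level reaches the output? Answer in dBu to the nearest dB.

-17 dBu

Gain stages sum in dB:
-18 + 18 + 27 − 4 − 19 − 21 = -17 dBu.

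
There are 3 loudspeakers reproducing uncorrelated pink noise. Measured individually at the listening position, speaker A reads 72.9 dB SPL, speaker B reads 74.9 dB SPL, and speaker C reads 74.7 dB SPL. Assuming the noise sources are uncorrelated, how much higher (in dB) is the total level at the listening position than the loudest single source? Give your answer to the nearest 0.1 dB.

4.1 dB

Uncorrelated sources add in intensity (power), not in dB.
L_total = 10·log₁₀(10^(72.9/10) + 10^(74.9/10) + 10^(74.7/10)) = 79.03 dB SPL.
Excess over the loudest (74.9 dB): 79.03 − 74.9 = 4.1 dB.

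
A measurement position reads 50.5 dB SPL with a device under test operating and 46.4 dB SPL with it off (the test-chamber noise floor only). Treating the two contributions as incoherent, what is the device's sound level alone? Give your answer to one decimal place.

Remove the background by subtracting linear intensities:
L_src = 10·log₁₀(10^(50.5/10) − 10^(46.4/10)) = 10·log₁₀(68550) = 48.4 dB SPL.

48.4 dB SPL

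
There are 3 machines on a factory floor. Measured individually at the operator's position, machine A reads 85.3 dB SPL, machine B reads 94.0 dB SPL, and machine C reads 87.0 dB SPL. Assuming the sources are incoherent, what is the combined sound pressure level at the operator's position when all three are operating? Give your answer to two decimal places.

95.25 dB SPL

Incoherent sources sum as intensities:
L_total = 10·log₁₀(10^(85.3/10) + 10^(94.0/10) + 10^(87.0/10)) = 10·log₁₀(3352000000) = 95.25 dB SPL.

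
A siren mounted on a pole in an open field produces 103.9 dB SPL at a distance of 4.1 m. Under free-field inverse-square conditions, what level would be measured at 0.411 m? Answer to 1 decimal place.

123.9 dB SPL

Inverse-square spreading gives ΔL = −20·log₁₀(d₂/d₁).
ΔL = −20·log₁₀(0.411/4.1) = 19.98 dB, so L₂ = 103.9 + (19.98) = 123.9 dB SPL.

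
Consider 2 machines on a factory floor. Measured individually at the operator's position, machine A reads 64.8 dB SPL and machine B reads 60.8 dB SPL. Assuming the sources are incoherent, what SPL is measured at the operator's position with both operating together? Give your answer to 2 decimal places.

66.26 dB SPL

Add the sources as powers (linear), then convert back to dB:
L_total = 10·log₁₀(10^(64.8/10) + 10^(60.8/10)) = 10·log₁₀(4222000) = 66.26 dB SPL.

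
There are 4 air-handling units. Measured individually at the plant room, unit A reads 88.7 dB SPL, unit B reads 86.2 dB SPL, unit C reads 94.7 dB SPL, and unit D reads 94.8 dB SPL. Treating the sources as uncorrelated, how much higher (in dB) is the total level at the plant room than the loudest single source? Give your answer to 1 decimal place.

3.7 dB

Add the sources as powers (linear), then convert back to dB:
L_total = 10·log₁₀(10^(88.7/10) + 10^(86.2/10) + 10^(94.7/10) + 10^(94.8/10)) = 98.53 dB SPL.
Excess over the loudest (94.8 dB): 98.53 − 94.8 = 3.7 dB.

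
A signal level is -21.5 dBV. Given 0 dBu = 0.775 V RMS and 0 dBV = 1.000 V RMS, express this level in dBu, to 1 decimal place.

The offset between the scales is 20·log₁₀(0.775/1.000) = −2.214 dB.
So dBu = -21.5 + 2.214 = -19.3 dBu.

-19.3 dBu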